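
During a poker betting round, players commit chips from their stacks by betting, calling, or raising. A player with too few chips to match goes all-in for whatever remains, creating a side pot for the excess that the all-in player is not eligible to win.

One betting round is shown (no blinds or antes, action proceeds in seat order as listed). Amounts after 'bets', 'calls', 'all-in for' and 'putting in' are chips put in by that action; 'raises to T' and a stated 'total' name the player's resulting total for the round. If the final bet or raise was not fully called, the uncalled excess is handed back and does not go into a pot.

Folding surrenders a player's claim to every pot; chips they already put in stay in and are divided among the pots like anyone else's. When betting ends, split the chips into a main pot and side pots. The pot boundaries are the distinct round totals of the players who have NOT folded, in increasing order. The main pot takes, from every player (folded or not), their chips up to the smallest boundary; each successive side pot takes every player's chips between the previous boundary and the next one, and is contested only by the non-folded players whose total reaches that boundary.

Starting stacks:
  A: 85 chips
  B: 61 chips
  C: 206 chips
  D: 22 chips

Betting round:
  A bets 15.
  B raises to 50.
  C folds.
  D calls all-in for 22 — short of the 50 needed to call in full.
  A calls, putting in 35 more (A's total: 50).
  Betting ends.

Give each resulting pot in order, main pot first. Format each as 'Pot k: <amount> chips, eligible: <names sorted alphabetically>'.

Pot 1: 66 chips, eligible: A, B, D
Pot 2: 56 chips, eligible: A, B

Derivation:
Contributions: A=50, B=50, D=22
Folded: C
Pot levels (distinct totals of non-folded players): 22, 50
Layer 1-22: 22 each from A, B, D = 22*3 = 66 chips; eligible A, B, D
Layer 23-50: 28 each from A, B = 28*2 = 56 chips; eligible A, B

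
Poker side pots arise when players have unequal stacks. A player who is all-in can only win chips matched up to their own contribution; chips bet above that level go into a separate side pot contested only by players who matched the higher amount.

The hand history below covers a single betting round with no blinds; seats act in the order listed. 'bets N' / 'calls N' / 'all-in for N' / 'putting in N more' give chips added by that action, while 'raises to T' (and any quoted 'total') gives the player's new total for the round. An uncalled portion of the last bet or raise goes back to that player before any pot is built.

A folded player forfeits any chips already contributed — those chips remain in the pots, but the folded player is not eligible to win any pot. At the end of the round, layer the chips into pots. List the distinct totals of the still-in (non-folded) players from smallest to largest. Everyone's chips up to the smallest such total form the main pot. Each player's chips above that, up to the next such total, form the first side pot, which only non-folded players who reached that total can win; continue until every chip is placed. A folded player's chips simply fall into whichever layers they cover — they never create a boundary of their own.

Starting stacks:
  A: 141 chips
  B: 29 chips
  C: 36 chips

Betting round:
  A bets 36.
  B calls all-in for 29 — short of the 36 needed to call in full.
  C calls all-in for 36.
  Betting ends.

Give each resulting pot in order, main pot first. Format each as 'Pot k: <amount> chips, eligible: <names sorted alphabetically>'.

Pot 1: 87 chips, eligible: A, B, C
Pot 2: 14 chips, eligible: A, C

Derivation:
Contributions: A=36, B=29, C=36
Pot levels (distinct totals of non-folded players): 29, 36
Layer 1-29: 29 each from A, B, C = 29*3 = 87 chips; eligible A, B, C
Layer 30-36: 7 each from A, C = 7*2 = 14 chips; eligible A, C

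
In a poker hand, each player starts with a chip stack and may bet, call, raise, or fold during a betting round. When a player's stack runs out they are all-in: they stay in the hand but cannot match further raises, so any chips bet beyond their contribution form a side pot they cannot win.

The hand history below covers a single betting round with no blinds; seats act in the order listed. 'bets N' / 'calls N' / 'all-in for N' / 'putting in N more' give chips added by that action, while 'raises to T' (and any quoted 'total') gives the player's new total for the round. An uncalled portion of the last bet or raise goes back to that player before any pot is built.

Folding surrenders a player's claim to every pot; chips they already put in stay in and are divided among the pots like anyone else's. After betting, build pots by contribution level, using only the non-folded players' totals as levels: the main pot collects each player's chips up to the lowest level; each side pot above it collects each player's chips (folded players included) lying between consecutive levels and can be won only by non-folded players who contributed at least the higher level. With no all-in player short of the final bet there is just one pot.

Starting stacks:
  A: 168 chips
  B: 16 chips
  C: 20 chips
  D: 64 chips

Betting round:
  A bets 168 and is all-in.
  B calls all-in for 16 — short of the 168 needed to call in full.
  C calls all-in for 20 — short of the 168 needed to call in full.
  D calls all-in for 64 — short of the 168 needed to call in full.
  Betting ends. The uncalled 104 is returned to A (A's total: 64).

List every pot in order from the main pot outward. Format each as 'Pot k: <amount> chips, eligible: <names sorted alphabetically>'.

Contributions (after 104 returned to A): A=64, B=16, C=20, D=64
Pot levels (distinct totals of non-folded players): 16, 20, 64
Layer 1-16: 16 each from A, B, C, D = 16*4 = 64 chips; eligible A, B, C, D
Layer 17-20: 4 each from A, C, D = 4*3 = 12 chips; eligible A, C, D
Layer 21-64: 44 each from A, D = 44*2 = 88 chips; eligible A, D

Pot 1: 64 chips, eligible: A, B, C, D
Pot 2: 12 chips, eligible: A, C, D
Pot 3: 88 chips, eligible: A, D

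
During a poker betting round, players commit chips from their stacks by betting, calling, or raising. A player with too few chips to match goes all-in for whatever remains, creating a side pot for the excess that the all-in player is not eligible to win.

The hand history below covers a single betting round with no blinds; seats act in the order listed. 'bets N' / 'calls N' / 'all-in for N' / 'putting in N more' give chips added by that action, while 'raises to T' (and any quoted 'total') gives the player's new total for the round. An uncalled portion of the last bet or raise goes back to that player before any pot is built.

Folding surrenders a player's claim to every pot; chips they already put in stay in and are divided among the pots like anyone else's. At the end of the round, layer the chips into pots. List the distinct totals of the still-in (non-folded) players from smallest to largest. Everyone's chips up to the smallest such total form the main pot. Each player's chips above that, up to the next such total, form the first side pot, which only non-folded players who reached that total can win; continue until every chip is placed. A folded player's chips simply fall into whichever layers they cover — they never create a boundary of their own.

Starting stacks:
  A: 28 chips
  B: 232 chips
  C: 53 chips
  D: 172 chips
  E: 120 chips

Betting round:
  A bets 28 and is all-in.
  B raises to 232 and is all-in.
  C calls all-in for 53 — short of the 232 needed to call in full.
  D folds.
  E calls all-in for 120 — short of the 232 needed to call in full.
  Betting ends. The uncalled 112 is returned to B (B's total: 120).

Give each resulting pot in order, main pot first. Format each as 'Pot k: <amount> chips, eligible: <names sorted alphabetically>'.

Contributions (after 112 returned to B): A=28, B=120, C=53, E=120
Folded: D
Pot levels (distinct totals of non-folded players): 28, 53, 120
Layer 1-28: 28 each from A, B, C, E = 28*4 = 112 chips; eligible A, B, C, E
Layer 29-53: 25 each from B, C, E = 25*3 = 75 chips; eligible B, C, E
Layer 54-120: 67 each from B, E = 67*2 = 134 chips; eligible B, E

Pot 1: 112 chips, eligible: A, B, C, E
Pot 2: 75 chips, eligible: B, C, E
Pot 3: 134 chips, eligible: B, E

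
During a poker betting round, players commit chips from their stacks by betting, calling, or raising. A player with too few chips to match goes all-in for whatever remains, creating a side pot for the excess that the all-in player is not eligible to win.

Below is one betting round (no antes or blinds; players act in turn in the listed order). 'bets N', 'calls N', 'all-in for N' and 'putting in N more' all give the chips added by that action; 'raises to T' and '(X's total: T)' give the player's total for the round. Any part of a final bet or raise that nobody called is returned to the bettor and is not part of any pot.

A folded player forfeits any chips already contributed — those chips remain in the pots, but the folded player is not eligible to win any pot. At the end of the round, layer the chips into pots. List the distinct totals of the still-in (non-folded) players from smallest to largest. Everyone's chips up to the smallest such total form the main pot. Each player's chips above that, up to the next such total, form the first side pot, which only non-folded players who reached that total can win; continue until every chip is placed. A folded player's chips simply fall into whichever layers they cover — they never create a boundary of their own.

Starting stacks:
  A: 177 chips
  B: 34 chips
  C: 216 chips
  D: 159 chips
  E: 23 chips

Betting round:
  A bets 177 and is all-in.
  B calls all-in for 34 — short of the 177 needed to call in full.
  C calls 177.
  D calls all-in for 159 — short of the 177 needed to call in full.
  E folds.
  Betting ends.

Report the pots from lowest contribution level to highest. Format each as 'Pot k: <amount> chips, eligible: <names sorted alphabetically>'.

Contributions: A=177, B=34, C=177, D=159
Folded: E
Pot levels (distinct totals of non-folded players): 34, 159, 177
Layer 1-34: 34 each from A, B, C, D = 34*4 = 136 chips; eligible A, B, C, D
Layer 35-159: 125 each from A, C, D = 125*3 = 375 chips; eligible A, C, D
Layer 160-177: 18 each from A, C = 18*2 = 36 chips; eligible A, C

Pot 1: 136 chips, eligible: A, B, C, D
Pot 2: 375 chips, eligible: A, C, D
Pot 3: 36 chips, eligible: A, C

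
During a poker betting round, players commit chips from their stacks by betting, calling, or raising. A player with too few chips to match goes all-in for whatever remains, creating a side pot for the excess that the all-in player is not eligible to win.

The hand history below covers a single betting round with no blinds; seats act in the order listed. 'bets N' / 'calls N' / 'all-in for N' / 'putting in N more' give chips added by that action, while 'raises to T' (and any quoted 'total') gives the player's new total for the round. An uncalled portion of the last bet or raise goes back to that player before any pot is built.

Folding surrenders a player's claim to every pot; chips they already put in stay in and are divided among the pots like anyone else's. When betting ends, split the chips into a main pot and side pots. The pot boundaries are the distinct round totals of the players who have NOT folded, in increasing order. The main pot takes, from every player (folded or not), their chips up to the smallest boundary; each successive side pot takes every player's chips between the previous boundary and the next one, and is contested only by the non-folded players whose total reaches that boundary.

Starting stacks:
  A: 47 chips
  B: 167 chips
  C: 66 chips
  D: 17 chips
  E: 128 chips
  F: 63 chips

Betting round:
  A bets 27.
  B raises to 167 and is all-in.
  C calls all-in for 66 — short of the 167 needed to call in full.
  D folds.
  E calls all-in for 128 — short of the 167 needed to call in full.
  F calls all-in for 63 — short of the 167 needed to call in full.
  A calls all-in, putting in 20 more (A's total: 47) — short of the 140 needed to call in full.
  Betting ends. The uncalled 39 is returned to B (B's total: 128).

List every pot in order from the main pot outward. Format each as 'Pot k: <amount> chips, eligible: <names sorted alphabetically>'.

Contributions (after 39 returned to B): A=47, B=128, C=66, E=128, F=63
Folded: D
Pot levels (distinct totals of non-folded players): 47, 63, 66, 128
Layer 1-47: 47 each from A, B, C, E, F = 47*5 = 235 chips; eligible A, B, C, E, F
Layer 48-63: 16 each from B, C, E, F = 16*4 = 64 chips; eligible B, C, E, F
Layer 64-66: 3 each from B, C, E = 3*3 = 9 chips; eligible B, C, E
Layer 67-128: 62 each from B, E = 62*2 = 124 chips; eligible B, E

Pot 1: 235 chips, eligible: A, B, C, E, F
Pot 2: 64 chips, eligible: B, C, E, F
Pot 3: 9 chips, eligible: B, C, E
Pot 4: 124 chips, eligible: B, E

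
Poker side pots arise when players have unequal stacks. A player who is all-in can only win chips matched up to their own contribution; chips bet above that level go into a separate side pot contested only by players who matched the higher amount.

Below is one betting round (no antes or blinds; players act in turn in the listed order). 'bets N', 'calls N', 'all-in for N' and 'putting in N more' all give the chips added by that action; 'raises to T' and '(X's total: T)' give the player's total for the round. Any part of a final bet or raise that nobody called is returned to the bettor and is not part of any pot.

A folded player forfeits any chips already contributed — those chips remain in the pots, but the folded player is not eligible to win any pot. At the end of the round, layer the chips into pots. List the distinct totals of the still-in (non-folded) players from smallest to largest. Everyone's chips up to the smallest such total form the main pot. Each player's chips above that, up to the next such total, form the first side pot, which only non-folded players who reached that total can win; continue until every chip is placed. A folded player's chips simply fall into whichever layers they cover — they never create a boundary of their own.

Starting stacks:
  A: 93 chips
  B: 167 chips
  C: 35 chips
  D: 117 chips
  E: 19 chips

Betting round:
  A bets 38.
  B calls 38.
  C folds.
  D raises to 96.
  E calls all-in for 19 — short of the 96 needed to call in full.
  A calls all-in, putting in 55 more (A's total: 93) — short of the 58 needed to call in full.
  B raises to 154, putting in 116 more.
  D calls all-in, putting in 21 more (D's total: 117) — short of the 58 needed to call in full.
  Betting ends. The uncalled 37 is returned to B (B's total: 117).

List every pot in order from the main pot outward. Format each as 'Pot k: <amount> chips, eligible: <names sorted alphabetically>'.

Contributions (after 37 returned to B): A=93, B=117, D=117, E=19
Folded: C
Pot levels (distinct totals of non-folded players): 19, 93, 117
Layer 1-19: 19 each from A, B, D, E = 19*4 = 76 chips; eligible A, B, D, E
Layer 20-93: 74 each from A, B, D = 74*3 = 222 chips; eligible A, B, D
Layer 94-117: 24 each from B, D = 24*2 = 48 chips; eligible B, D

Pot 1: 76 chips, eligible: A, B, D, E
Pot 2: 222 chips, eligible: A, B, D
Pot 3: 48 chips, eligible: B, D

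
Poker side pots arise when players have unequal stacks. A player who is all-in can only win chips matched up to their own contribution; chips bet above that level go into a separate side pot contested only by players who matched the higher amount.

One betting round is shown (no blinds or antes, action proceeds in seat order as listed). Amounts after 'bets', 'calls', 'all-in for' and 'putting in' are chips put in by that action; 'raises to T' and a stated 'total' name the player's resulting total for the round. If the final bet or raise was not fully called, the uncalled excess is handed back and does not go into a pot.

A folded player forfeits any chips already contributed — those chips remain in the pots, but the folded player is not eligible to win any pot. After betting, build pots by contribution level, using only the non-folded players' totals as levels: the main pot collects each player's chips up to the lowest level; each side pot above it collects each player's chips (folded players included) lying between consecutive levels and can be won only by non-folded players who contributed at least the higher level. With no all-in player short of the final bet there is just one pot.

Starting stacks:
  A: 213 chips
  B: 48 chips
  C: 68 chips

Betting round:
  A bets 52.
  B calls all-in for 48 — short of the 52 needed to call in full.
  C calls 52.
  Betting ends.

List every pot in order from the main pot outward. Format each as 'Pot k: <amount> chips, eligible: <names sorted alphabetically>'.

Contributions: A=52, B=48, C=52
Pot levels (distinct totals of non-folded players): 48, 52
Layer 1-48: 48 each from A, B, C = 48*3 = 144 chips; eligible A, B, C
Layer 49-52: 4 each from A, C = 4*2 = 8 chips; eligible A, C

Pot 1: 144 chips, eligible: A, B, C
Pot 2: 8 chips, eligible: A, C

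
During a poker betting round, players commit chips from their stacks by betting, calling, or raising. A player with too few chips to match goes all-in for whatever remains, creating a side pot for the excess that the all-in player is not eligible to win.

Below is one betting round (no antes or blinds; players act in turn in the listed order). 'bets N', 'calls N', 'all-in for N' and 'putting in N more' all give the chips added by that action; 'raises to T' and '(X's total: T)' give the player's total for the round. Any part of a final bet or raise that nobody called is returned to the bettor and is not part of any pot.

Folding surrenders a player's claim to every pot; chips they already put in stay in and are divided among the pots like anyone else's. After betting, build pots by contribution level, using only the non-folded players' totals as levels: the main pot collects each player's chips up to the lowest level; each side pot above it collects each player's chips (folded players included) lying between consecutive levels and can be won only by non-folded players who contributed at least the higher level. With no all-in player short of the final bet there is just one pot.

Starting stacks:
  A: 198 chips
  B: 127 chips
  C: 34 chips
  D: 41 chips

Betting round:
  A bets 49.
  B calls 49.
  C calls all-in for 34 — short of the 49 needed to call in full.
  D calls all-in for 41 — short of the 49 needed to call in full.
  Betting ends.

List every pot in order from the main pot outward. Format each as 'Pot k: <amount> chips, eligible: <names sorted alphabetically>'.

Pot 1: 136 chips, eligible: A, B, C, D
Pot 2: 21 chips, eligible: A, B, D
Pot 3: 16 chips, eligible: A, B

Derivation:
Contributions: A=49, B=49, C=34, D=41
Pot levels (distinct totals of non-folded players): 34, 41, 49
Layer 1-34: 34 each from A, B, C, D = 34*4 = 136 chips; eligible A, B, C, D
Layer 35-41: 7 each from A, B, D = 7*3 = 21 chips; eligible A, B, D
Layer 42-49: 8 each from A, B = 8*2 = 16 chips; eligible A, B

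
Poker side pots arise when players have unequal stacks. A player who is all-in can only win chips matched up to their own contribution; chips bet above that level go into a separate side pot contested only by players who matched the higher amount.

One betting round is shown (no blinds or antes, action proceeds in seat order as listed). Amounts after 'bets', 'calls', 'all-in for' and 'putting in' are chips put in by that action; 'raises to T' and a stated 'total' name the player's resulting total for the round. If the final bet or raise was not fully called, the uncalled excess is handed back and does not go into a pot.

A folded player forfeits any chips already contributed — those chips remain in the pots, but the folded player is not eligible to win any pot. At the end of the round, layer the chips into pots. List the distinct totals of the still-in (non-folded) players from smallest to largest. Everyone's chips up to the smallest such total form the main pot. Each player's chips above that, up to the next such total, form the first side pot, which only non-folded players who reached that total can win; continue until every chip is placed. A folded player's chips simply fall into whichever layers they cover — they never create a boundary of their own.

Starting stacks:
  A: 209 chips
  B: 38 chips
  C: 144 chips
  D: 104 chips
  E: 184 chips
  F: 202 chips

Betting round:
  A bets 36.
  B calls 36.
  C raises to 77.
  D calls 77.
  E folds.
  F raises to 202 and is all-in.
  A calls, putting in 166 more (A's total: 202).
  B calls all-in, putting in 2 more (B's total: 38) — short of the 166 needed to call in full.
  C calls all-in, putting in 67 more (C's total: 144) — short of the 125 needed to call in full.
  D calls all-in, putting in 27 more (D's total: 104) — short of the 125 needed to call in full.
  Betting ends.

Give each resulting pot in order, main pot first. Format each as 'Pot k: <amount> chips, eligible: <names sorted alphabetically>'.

Pot 1: 190 chips, eligible: A, B, C, D, F
Pot 2: 264 chips, eligible: A, C, D, F
Pot 3: 120 chips, eligible: A, C, F
Pot 4: 116 chips, eligible: A, F

Derivation:
Contributions: A=202, B=38, C=144, D=104, F=202
Folded: E
Pot levels (distinct totals of non-folded players): 38, 104, 144, 202
Layer 1-38: 38 each from A, B, C, D, F = 38*5 = 190 chips; eligible A, B, C, D, F
Layer 39-104: 66 each from A, C, D, F = 66*4 = 264 chips; eligible A, C, D, F
Layer 105-144: 40 each from A, C, F = 40*3 = 120 chips; eligible A, C, F
Layer 145-202: 58 each from A, F = 58*2 = 116 chips; eligible A, F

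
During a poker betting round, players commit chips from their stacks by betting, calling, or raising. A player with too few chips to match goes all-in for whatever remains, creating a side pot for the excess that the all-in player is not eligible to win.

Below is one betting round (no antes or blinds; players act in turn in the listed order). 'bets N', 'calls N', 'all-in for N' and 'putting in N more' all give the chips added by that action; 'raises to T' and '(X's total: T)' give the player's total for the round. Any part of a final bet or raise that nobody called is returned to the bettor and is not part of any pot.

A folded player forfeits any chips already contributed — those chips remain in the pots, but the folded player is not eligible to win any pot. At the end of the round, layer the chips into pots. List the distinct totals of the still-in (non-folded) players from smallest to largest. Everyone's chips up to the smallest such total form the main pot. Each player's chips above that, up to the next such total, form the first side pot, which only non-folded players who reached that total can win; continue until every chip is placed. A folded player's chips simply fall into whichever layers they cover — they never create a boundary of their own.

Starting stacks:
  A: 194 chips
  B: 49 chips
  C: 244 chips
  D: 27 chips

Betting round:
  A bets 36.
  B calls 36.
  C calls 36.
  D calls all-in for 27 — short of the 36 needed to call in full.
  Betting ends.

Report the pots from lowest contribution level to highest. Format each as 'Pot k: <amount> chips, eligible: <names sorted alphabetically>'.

Contributions: A=36, B=36, C=36, D=27
Pot levels (distinct totals of non-folded players): 27, 36
Layer 1-27: 27 each from A, B, C, D = 27*4 = 108 chips; eligible A, B, C, D
Layer 28-36: 9 each from A, B, C = 9*3 = 27 chips; eligible A, B, C

Pot 1: 108 chips, eligible: A, B, C, D
Pot 2: 27 chips, eligible: A, B, C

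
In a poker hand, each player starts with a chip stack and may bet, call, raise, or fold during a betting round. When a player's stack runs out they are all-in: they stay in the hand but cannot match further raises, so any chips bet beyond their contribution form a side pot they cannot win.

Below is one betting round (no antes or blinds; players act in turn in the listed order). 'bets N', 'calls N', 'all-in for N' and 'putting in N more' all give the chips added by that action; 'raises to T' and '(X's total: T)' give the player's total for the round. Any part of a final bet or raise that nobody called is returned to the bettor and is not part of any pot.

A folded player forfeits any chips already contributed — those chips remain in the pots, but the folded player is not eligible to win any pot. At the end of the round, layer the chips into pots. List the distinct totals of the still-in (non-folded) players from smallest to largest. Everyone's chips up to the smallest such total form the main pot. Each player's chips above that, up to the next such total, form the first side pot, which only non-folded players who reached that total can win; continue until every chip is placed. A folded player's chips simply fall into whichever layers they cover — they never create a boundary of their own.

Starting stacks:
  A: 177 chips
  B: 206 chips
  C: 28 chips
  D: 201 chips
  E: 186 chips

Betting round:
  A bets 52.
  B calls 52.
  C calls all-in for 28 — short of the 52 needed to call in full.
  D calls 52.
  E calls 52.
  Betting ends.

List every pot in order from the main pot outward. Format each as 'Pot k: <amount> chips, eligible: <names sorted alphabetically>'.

Pot 1: 140 chips, eligible: A, B, C, D, E
Pot 2: 96 chips, eligible: A, B, D, E

Derivation:
Contributions: A=52, B=52, C=28, D=52, E=52
Pot levels (distinct totals of non-folded players): 28, 52
Layer 1-28: 28 each from A, B, C, D, E = 28*5 = 140 chips; eligible A, B, C, D, E
Layer 29-52: 24 each from A, B, D, E = 24*4 = 96 chips; eligible A, B, D, E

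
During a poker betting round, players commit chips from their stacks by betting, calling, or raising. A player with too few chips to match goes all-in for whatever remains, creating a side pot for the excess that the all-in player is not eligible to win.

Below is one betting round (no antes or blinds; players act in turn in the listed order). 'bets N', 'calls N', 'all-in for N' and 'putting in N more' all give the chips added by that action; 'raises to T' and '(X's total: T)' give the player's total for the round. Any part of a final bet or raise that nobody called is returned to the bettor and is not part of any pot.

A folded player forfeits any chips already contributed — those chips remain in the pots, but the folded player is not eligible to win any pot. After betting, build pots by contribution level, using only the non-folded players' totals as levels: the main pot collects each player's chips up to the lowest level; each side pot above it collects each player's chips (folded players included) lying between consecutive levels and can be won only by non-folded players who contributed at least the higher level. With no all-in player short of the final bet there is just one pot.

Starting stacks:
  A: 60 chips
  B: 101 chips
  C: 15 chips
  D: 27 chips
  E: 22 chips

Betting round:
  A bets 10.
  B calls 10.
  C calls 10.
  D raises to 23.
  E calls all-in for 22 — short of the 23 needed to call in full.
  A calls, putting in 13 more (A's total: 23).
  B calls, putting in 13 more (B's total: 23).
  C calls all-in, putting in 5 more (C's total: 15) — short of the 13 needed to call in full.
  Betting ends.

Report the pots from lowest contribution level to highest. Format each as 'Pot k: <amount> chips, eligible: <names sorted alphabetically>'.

Contributions: A=23, B=23, C=15, D=23, E=22
Pot levels (distinct totals of non-folded players): 15, 22, 23
Layer 1-15: 15 each from A, B, C, D, E = 15*5 = 75 chips; eligible A, B, C, D, E
Layer 16-22: 7 each from A, B, D, E = 7*4 = 28 chips; eligible A, B, D, E
Layer 23-23: 1 each from A, B, D = 1*3 = 3 chips; eligible A, B, D

Pot 1: 75 chips, eligible: A, B, C, D, E
Pot 2: 28 chips, eligible: A, B, D, E
Pot 3: 3 chips, eligible: A, B, D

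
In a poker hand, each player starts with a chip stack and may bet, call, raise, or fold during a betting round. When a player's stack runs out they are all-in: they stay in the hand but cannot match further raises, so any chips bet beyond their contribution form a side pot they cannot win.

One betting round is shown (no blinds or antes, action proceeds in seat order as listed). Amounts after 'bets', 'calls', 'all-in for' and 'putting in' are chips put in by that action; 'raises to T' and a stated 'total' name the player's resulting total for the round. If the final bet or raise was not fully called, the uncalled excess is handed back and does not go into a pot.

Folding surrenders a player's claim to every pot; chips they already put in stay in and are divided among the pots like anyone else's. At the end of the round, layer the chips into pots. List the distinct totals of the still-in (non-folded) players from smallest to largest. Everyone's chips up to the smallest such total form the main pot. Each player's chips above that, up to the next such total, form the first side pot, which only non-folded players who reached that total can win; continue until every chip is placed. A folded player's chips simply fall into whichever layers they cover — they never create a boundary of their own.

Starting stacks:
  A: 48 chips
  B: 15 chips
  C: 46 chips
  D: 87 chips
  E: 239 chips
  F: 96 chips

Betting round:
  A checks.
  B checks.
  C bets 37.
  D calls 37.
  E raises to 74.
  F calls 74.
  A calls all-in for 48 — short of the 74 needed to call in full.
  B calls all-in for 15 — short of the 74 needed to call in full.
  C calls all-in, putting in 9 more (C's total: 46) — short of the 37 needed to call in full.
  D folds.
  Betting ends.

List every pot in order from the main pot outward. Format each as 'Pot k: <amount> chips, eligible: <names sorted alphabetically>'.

Contributions: A=48, B=15, C=46, D=37, E=74, F=74
Folded: D
Pot levels (distinct totals of non-folded players): 15, 46, 48, 74
Layer 1-15: 15 each from A, B, C, D, E, F = 15*6 = 90 chips; eligible A, B, C, E, F
Layer 16-46: A 31 + C 31 + D 22 + E 31 + F 31 = 146 chips; eligible A, C, E, F
Layer 47-48: 2 each from A, E, F = 2*3 = 6 chips; eligible A, E, F
Layer 49-74: 26 each from E, F = 26*2 = 52 chips; eligible E, F

Pot 1: 90 chips, eligible: A, B, C, E, F
Pot 2: 146 chips, eligible: A, C, E, F
Pot 3: 6 chips, eligible: A, E, F
Pot 4: 52 chips, eligible: E, F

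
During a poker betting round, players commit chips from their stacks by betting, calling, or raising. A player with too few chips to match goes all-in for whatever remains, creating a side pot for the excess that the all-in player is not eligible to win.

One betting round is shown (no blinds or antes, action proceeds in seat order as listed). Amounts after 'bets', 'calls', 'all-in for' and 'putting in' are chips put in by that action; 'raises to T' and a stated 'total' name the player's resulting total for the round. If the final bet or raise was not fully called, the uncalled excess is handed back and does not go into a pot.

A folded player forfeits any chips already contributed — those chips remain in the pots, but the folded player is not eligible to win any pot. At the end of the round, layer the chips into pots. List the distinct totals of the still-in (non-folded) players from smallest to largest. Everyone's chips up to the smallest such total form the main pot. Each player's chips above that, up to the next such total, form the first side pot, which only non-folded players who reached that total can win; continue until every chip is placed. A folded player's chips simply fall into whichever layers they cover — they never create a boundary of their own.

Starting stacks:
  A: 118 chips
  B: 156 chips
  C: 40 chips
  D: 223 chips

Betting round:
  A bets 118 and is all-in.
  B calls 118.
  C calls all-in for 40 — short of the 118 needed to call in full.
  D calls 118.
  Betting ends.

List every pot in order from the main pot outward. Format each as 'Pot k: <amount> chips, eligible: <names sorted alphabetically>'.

Pot 1: 160 chips, eligible: A, B, C, D
Pot 2: 234 chips, eligible: A, B, D

Derivation:
Contributions: A=118, B=118, C=40, D=118
Pot levels (distinct totals of non-folded players): 40, 118
Layer 1-40: 40 each from A, B, C, D = 40*4 = 160 chips; eligible A, B, C, D
Layer 41-118: 78 each from A, B, D = 78*3 = 234 chips; eligible A, B, D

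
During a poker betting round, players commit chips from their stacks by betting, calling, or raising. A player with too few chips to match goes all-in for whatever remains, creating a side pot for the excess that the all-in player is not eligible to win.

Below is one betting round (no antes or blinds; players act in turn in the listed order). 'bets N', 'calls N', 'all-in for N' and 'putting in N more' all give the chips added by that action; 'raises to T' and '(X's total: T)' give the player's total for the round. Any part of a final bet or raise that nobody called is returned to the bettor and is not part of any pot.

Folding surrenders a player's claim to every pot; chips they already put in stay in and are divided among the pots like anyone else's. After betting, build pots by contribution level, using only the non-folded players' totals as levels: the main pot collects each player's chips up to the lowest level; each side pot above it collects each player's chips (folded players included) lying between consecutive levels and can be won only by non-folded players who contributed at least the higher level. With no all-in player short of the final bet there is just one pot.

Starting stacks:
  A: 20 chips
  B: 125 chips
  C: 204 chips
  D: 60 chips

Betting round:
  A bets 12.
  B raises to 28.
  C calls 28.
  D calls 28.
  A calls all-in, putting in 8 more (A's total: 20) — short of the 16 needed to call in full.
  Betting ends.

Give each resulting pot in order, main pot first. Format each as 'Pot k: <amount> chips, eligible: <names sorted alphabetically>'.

Pot 1: 80 chips, eligible: A, B, C, D
Pot 2: 24 chips, eligible: B, C, D

Derivation:
Contributions: A=20, B=28, C=28, D=28
Pot levels (distinct totals of non-folded players): 20, 28
Layer 1-20: 20 each from A, B, C, D = 20*4 = 80 chips; eligible A, B, C, D
Layer 21-28: 8 each from B, C, D = 8*3 = 24 chips; eligible B, C, D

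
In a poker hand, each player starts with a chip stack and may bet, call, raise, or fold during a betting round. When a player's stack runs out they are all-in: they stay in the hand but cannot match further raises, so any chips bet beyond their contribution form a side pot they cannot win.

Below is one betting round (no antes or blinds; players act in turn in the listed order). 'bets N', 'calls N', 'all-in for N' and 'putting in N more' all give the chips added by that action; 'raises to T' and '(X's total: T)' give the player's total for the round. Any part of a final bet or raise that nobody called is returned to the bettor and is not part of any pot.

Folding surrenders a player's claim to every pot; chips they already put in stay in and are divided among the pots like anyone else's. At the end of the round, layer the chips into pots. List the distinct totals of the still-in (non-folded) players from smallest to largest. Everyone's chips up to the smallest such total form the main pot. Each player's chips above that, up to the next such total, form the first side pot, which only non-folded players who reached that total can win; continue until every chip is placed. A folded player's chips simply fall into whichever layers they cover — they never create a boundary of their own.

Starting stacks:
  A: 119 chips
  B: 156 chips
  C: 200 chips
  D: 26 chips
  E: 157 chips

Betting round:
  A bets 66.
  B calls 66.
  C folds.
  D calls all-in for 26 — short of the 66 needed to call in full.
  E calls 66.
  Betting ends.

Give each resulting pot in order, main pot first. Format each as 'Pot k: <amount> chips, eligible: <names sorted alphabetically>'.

Pot 1: 104 chips, eligible: A, B, D, E
Pot 2: 120 chips, eligible: A, B, E

Derivation:
Contributions: A=66, B=66, D=26, E=66
Folded: C
Pot levels (distinct totals of non-folded players): 26, 66
Layer 1-26: 26 each from A, B, D, E = 26*4 = 104 chips; eligible A, B, D, E
Layer 27-66: 40 each from A, B, E = 40*3 = 120 chips; eligible A, B, E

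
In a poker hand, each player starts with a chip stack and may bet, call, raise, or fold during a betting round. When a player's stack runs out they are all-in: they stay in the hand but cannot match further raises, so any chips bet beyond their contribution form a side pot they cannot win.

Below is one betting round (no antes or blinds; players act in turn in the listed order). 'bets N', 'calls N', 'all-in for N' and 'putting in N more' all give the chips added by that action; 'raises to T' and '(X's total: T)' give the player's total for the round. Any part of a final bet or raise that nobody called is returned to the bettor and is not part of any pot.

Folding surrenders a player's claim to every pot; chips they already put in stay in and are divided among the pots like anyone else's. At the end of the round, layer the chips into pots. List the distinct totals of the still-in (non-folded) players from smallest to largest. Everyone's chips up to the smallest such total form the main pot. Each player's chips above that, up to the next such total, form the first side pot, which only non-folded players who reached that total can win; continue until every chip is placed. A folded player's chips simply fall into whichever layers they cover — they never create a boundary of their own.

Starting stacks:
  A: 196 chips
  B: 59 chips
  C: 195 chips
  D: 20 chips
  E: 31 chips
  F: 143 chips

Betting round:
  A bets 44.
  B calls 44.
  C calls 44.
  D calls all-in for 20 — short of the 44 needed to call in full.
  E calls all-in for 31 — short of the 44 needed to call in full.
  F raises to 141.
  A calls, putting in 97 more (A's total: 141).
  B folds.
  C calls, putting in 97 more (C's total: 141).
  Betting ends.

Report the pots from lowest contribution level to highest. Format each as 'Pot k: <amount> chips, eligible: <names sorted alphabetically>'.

Contributions: A=141, B=44, C=141, D=20, E=31, F=141
Folded: B
Pot levels (distinct totals of non-folded players): 20, 31, 141
Layer 1-20: 20 each from A, B, C, D, E, F = 20*6 = 120 chips; eligible A, C, D, E, F
Layer 21-31: 11 each from A, B, C, E, F = 11*5 = 55 chips; eligible A, C, E, F
Layer 32-141: A 110 + B 13 + C 110 + F 110 = 343 chips; eligible A, C, F

Pot 1: 120 chips, eligible: A, C, D, E, F
Pot 2: 55 chips, eligible: A, C, E, F
Pot 3: 343 chips, eligible: A, C, F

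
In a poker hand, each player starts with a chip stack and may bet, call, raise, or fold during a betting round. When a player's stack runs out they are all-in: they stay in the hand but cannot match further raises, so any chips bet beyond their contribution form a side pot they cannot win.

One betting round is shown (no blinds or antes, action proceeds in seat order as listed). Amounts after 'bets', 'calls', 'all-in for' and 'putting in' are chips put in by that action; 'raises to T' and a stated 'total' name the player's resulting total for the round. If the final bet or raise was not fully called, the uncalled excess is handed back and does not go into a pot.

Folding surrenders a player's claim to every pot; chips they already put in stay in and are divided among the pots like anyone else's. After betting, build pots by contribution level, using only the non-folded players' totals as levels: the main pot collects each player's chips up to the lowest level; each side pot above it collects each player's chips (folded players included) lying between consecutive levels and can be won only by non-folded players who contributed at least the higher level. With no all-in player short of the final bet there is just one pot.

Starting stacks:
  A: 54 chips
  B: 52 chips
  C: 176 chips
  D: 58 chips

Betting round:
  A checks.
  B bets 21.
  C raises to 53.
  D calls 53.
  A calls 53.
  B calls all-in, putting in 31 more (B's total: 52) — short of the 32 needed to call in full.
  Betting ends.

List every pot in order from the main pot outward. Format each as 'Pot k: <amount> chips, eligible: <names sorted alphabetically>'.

Pot 1: 208 chips, eligible: A, B, C, D
Pot 2: 3 chips, eligible: A, C, D

Derivation:
Contributions: A=53, B=52, C=53, D=53
Pot levels (distinct totals of non-folded players): 52, 53
Layer 1-52: 52 each from A, B, C, D = 52*4 = 208 chips; eligible A, B, C, D
Layer 53-53: 1 each from A, C, D = 1*3 = 3 chips; eligible A, C, D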